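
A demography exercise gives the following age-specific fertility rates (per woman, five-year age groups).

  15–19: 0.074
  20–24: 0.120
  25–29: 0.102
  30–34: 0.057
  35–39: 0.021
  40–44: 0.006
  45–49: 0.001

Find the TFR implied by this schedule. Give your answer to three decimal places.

Sum of ASFRs = 0.074 + 0.120 + 0.102 + 0.057 + 0.021 + 0.006 + 0.001 = 0.381
TFR = 5 × 0.381 = 1.905

1.905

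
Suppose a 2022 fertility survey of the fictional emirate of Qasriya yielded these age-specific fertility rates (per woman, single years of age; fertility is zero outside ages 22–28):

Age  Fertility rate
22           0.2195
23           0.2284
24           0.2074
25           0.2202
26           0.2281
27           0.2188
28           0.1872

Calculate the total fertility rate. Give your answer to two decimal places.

1.51

Sum of ASFRs = 0.2195 + 0.2284 + 0.2074 + 0.2202 + 0.2281 + 0.2188 + 0.1872 = 1.5096
TFR = 1.5096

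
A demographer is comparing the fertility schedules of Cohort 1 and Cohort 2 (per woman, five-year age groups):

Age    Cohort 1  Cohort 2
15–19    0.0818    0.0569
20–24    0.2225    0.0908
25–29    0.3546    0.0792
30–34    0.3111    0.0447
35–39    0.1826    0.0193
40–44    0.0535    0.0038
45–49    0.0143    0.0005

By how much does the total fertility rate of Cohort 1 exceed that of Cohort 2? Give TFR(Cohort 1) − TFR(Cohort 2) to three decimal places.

Cohort 1:
  Sum of ASFRs = 0.0818 + 0.2225 + 0.3546 + 0.3111 + 0.1826 + 0.0535 + 0.0143 = 1.2204
  TFR = 5 × 1.2204 = 6.102
Cohort 2:
  Sum of ASFRs = 0.0569 + 0.0908 + 0.0792 + 0.0447 + 0.0193 + 0.0038 + 0.0005 = 0.2952
  TFR = 5 × 0.2952 = 1.476
Difference = 6.102 − 1.476 = 4.626

4.626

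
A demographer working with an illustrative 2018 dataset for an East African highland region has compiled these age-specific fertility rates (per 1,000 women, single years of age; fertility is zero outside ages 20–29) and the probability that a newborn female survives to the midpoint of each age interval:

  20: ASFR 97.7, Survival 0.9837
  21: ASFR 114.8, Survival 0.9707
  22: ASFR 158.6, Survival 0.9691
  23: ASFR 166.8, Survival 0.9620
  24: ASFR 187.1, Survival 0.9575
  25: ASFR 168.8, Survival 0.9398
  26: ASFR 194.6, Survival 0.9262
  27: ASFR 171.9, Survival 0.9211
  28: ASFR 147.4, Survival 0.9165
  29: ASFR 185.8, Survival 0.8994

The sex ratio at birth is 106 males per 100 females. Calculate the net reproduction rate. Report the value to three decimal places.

0.728

Proportion female at birth = 100 / (100 + 106) = 0.48544.
Weighting each age-specific rate by interval width and survival:
  20: 1 × 97.7/1000 × 0.9837 = 0.09611
  21: 1 × 114.8/1000 × 0.9707 = 0.11144
  22: 1 × 158.6/1000 × 0.9691 = 0.15370
  23: 1 × 166.8/1000 × 0.9620 = 0.16046
  24: 1 × 187.1/1000 × 0.9575 = 0.17915
  25: 1 × 168.8/1000 × 0.9398 = 0.15864
  26: 1 × 194.6/1000 × 0.9262 = 0.18024
  27: 1 × 171.9/1000 × 0.9211 = 0.15834
  28: 1 × 147.4/1000 × 0.9165 = 0.13509
  29: 1 × 185.8/1000 × 0.8994 = 0.16711
Sum = 1.50028
NRR = 0.48544 × 1.50028 = 0.72830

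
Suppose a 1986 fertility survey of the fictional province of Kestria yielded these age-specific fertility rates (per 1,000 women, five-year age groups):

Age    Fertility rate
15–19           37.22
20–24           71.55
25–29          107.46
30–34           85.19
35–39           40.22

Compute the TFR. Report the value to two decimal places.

1.71

Sum of ASFRs = 37.22 + 71.55 + 107.46 + 85.19 + 40.22 = 341.64
TFR = 5 × 341.64 / 1000 = 1.7082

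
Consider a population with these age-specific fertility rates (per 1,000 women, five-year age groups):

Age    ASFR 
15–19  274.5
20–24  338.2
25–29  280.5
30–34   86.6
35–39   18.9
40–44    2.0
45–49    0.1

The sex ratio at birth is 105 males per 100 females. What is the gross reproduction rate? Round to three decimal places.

2.441

Proportion female at birth = 100 / (100 + 105) = 0.48780.
Sum of ASFRs = 274.5 + 338.2 + 280.5 + 86.6 + 18.9 + 2.0 + 0.1 = 1000.8
TFR = 5 × 1000.8 / 1000 = 5.004
GRR = 0.48780 × 5.004 = 2.44095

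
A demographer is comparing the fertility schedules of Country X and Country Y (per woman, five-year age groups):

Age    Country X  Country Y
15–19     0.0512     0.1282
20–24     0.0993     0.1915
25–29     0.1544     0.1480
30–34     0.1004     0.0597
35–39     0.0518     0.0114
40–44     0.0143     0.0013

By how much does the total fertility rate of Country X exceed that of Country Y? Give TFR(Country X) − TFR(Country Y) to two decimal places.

-0.34

Country X:
  Sum of ASFRs = 0.0512 + 0.0993 + 0.1544 + 0.1004 + 0.0518 + 0.0143 = 0.4714
  TFR = 5 × 0.4714 = 2.357
Country Y:
  Sum of ASFRs = 0.1282 + 0.1915 + 0.1480 + 0.0597 + 0.0114 + 0.0013 = 0.5401
  TFR = 5 × 0.5401 = 2.7005
Difference = 2.357 − 2.7005 = -0.3435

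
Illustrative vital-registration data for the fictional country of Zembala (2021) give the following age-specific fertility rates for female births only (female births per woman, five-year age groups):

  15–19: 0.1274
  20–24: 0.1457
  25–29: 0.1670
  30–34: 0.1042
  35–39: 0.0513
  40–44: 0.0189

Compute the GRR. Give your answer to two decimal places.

Sum of female ASFRs = 0.1274 + 0.1457 + 0.1670 + 0.1042 + 0.0513 + 0.0189 = 0.6145
GRR = 5 × 0.6145 = 3.0725

3.07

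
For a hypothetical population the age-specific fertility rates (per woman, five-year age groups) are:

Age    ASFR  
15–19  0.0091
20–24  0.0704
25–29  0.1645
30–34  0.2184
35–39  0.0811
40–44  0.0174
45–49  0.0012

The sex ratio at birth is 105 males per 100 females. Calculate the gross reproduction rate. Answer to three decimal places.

1.371

Proportion female at birth = 100 / (100 + 105) = 0.48780.
Sum of ASFRs = 0.0091 + 0.0704 + 0.1645 + 0.2184 + 0.0811 + 0.0174 + 0.0012 = 0.5621
TFR = 5 × 0.5621 = 2.8105
GRR = 0.48780 × 2.8105 = 1.37096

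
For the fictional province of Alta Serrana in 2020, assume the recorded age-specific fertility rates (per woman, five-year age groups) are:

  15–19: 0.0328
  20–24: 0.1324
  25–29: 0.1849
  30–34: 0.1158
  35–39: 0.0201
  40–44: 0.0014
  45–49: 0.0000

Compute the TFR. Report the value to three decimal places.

Sum of ASFRs = 0.0328 + 0.1324 + 0.1849 + 0.1158 + 0.0201 + 0.0014 + 0.0000 = 0.4874
TFR = 5 × 0.4874 = 2.437

2.437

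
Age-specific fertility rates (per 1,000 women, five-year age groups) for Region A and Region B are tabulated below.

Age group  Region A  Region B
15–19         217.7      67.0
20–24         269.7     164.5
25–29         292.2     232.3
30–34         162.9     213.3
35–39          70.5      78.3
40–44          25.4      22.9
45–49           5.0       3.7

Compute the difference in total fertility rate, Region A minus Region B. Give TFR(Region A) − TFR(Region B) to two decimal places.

Region A:
  Sum of ASFRs = 217.7 + 269.7 + 292.2 + 162.9 + 70.5 + 25.4 + 5.0 = 1043.4
  TFR = 5 × 1043.4 / 1000 = 5.217
Region B:
  Sum of ASFRs = 67.0 + 164.5 + 232.3 + 213.3 + 78.3 + 22.9 + 3.7 = 782.0
  TFR = 5 × 782.0 / 1000 = 3.91
Difference = 5.217 − 3.91 = 1.307

1.31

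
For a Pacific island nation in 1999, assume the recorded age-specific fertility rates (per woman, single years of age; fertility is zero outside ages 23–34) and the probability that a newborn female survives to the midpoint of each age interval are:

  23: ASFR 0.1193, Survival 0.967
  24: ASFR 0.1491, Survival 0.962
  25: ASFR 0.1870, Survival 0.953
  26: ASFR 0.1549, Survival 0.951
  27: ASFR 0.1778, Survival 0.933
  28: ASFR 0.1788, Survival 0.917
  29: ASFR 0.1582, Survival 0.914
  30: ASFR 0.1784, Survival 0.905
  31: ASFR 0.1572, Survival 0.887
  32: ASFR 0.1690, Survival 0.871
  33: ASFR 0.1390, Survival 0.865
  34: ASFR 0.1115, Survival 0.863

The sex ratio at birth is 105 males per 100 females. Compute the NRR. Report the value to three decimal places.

Proportion female at birth = 100 / (100 + 105) = 0.48780.
Per-age-group product (1 × ASFR × survival probability):
  23: 1 × 0.1193 × 0.967 = 0.11536
  24: 1 × 0.1491 × 0.962 = 0.14343
  25: 1 × 0.1870 × 0.953 = 0.17821
  26: 1 × 0.1549 × 0.951 = 0.14731
  27: 1 × 0.1778 × 0.933 = 0.16589
  28: 1 × 0.1788 × 0.917 = 0.16396
  29: 1 × 0.1582 × 0.914 = 0.14459
  30: 1 × 0.1784 × 0.905 = 0.16145
  31: 1 × 0.1572 × 0.887 = 0.13944
  32: 1 × 0.1690 × 0.871 = 0.14720
  33: 1 × 0.1390 × 0.865 = 0.12024
  34: 1 × 0.1115 × 0.863 = 0.09622
Sum = 1.72330
NRR = 0.48780 × 1.72330 = 0.84063

0.841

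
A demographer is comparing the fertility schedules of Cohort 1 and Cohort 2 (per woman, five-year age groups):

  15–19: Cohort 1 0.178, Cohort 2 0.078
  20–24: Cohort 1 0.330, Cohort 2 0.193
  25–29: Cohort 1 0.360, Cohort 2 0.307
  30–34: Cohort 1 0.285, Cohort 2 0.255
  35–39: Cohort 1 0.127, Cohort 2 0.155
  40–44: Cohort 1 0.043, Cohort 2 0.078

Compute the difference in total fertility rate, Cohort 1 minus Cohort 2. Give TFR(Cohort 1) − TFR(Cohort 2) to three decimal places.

Cohort 1:
  Sum of ASFRs = 0.178 + 0.330 + 0.360 + 0.285 + 0.127 + 0.043 = 1.323
  TFR = 5 × 1.323 = 6.615
Cohort 2:
  Sum of ASFRs = 0.078 + 0.193 + 0.307 + 0.255 + 0.155 + 0.078 = 1.066
  TFR = 5 × 1.066 = 5.33
Difference = 6.615 − 5.33 = 1.285

1.285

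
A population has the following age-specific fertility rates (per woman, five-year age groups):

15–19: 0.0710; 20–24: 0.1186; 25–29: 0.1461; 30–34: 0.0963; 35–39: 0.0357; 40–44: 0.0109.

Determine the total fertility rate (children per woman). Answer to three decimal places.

2.393

Sum of ASFRs = 0.0710 + 0.1186 + 0.1461 + 0.0963 + 0.0357 + 0.0109 = 0.4786
TFR = 5 × 0.4786 = 2.393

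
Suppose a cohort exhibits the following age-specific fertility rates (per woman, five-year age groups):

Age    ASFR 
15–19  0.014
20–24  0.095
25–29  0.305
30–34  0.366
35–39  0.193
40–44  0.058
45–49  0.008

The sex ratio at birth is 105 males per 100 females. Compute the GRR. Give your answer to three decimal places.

Proportion female at birth = 100 / (100 + 105) = 0.48780.
Sum of ASFRs = 0.014 + 0.095 + 0.305 + 0.366 + 0.193 + 0.058 + 0.008 = 1.039
TFR = 5 × 1.039 = 5.195
GRR = 0.48780 × 5.195 = 2.53412

2.534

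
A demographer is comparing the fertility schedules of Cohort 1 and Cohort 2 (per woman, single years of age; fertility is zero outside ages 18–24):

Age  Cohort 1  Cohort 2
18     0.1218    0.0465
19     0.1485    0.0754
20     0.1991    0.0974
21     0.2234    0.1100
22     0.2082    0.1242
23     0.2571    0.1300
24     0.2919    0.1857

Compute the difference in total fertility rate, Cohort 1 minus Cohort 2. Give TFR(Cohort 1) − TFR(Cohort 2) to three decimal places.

Cohort 1:
  Sum of ASFRs = 0.1218 + 0.1485 + 0.1991 + 0.2234 + 0.2082 + 0.2571 + 0.2919 = 1.4500
  TFR = 1.45
Cohort 2:
  Sum of ASFRs = 0.0465 + 0.0754 + 0.0974 + 0.1100 + 0.1242 + 0.1300 + 0.1857 = 0.7692
  TFR = 0.7692
Difference = 1.45 − 0.7692 = 0.6808

0.681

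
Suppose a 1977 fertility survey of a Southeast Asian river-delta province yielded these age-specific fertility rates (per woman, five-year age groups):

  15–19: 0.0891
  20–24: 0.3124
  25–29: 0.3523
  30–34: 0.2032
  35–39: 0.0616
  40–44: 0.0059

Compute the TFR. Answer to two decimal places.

5.12

Sum of ASFRs = 0.0891 + 0.3124 + 0.3523 + 0.2032 + 0.0616 + 0.0059 = 1.0245
TFR = 5 × 1.0245 = 5.1225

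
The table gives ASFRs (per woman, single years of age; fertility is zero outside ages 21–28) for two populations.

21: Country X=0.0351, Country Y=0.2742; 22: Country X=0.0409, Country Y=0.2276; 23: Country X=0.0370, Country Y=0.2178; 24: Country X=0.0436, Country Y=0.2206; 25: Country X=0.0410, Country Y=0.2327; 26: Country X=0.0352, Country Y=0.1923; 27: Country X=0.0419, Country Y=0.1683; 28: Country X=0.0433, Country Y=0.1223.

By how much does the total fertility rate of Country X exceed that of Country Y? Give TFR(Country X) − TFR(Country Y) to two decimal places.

Country X:
  Sum of ASFRs = 0.0351 + 0.0409 + 0.0370 + 0.0436 + 0.0410 + 0.0352 + 0.0419 + 0.0433 = 0.3180
  TFR = 0.318
Country Y:
  Sum of ASFRs = 0.2742 + 0.2276 + 0.2178 + 0.2206 + 0.2327 + 0.1923 + 0.1683 + 0.1223 = 1.6558
  TFR = 1.6558
Difference = 0.318 − 1.6558 = -1.3378

-1.34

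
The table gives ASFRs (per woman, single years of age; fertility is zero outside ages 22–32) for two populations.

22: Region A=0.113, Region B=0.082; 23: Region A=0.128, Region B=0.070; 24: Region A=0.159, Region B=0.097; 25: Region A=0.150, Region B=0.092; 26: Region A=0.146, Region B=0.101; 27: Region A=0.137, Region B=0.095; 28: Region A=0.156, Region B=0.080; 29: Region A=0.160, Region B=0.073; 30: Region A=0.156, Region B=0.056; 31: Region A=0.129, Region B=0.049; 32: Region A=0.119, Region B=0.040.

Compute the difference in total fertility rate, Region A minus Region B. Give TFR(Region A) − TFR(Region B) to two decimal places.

Region A:
  Sum of ASFRs = 0.113 + 0.128 + 0.159 + 0.150 + 0.146 + 0.137 + 0.156 + 0.160 + 0.156 + 0.129 + 0.119 = 1.553
  TFR = 1.553
Region B:
  Sum of ASFRs = 0.082 + 0.070 + 0.097 + 0.092 + 0.101 + 0.095 + 0.080 + 0.073 + 0.056 + 0.049 + 0.040 = 0.835
  TFR = 0.835
Difference = 1.553 − 0.835 = 0.718

0.72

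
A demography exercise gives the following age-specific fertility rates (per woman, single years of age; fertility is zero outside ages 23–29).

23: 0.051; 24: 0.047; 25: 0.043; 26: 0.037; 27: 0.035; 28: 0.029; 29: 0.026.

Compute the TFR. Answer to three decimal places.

Sum of ASFRs = 0.051 + 0.047 + 0.043 + 0.037 + 0.035 + 0.029 + 0.026 = 0.268
TFR = 0.268

0.268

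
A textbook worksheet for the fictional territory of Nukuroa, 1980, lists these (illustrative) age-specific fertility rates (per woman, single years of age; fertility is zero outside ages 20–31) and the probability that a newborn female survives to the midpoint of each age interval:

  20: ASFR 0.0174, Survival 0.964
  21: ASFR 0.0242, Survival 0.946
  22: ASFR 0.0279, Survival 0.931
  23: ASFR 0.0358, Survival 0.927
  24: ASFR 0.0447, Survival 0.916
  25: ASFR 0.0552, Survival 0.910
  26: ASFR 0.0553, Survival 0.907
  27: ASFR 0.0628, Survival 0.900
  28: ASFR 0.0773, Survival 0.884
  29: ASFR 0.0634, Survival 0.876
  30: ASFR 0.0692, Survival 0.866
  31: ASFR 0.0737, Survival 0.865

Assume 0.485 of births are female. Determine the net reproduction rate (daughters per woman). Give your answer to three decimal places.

Proportion female at birth = 0.485.
Survival-weighted fertility by age (1·fₓ·Sₓ):
  20: 1 × 0.0174 × 0.964 = 0.01677
  21: 1 × 0.0242 × 0.946 = 0.02289
  22: 1 × 0.0279 × 0.931 = 0.02597
  23: 1 × 0.0358 × 0.927 = 0.03319
  24: 1 × 0.0447 × 0.916 = 0.04095
  25: 1 × 0.0552 × 0.910 = 0.05023
  26: 1 × 0.0553 × 0.907 = 0.05016
  27: 1 × 0.0628 × 0.900 = 0.05652
  28: 1 × 0.0773 × 0.884 = 0.06833
  29: 1 × 0.0634 × 0.876 = 0.05554
  30: 1 × 0.0692 × 0.866 = 0.05993
  31: 1 × 0.0737 × 0.865 = 0.06375
Sum = 0.54423
NRR = 0.485 × 0.54423 = 0.26395

0.264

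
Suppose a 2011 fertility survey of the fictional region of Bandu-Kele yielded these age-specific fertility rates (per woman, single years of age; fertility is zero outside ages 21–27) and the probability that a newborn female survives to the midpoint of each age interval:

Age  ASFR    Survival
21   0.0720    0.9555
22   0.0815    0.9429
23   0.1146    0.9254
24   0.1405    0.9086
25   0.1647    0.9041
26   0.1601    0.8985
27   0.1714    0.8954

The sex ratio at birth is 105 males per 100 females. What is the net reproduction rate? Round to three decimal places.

Proportion female at birth = 100 / (100 + 105) = 0.48780.
Survival-weighted fertility by age (1·fₓ·Sₓ):
  21: 1 × 0.0720 × 0.9555 = 0.06880
  22: 1 × 0.0815 × 0.9429 = 0.07685
  23: 1 × 0.1146 × 0.9254 = 0.10605
  24: 1 × 0.1405 × 0.9086 = 0.12766
  25: 1 × 0.1647 × 0.9041 = 0.14891
  26: 1 × 0.1601 × 0.8985 = 0.14385
  27: 1 × 0.1714 × 0.8954 = 0.15347
Sum = 0.82559
NRR = 0.48780 × 0.82559 = 0.40272

0.403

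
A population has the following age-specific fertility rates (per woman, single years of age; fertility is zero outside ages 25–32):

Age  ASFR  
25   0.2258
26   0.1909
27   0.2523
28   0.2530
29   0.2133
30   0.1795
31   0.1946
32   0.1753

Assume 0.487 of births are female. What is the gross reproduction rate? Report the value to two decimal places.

Proportion female at birth = 0.487.
Sum of ASFRs = 0.2258 + 0.1909 + 0.2523 + 0.2530 + 0.2133 + 0.1795 + 0.1946 + 0.1753 = 1.6847
TFR = 1.6847
GRR = 0.487 × 1.6847 = 0.82045

0.82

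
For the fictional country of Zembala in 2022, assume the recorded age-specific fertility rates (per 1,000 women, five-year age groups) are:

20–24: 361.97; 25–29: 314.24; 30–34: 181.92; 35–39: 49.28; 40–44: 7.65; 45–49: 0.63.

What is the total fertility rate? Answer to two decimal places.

Sum of ASFRs = 361.97 + 314.24 + 181.92 + 49.28 + 7.65 + 0.63 = 915.69
TFR = 5 × 915.69 / 1000 = 4.57845

4.58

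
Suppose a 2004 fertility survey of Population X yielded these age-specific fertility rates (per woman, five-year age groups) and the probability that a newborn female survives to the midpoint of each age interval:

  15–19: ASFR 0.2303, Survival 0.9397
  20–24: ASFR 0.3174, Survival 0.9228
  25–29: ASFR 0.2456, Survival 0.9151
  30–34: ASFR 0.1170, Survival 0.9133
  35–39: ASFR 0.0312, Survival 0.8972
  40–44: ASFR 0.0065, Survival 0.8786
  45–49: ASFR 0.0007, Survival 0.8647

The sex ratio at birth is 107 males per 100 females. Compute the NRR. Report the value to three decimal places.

Proportion female at birth = 100 / (100 + 107) = 0.48309.
Per-age-group product (5 × ASFR × survival probability):
  15–19: 5 × 0.2303 × 0.9397 = 1.08206
  20–24: 5 × 0.3174 × 0.9228 = 1.46448
  25–29: 5 × 0.2456 × 0.9151 = 1.12374
  30–34: 5 × 0.1170 × 0.9133 = 0.53428
  35–39: 5 × 0.0312 × 0.8972 = 0.13996
  40–44: 5 × 0.0065 × 0.8786 = 0.02855
  45–49: 5 × 0.0007 × 0.8647 = 0.00303
Sum = 4.37610
NRR = 0.48309 × 4.37610 = 2.11405
NRR > 1, so each generation more than replaces itself.

2.114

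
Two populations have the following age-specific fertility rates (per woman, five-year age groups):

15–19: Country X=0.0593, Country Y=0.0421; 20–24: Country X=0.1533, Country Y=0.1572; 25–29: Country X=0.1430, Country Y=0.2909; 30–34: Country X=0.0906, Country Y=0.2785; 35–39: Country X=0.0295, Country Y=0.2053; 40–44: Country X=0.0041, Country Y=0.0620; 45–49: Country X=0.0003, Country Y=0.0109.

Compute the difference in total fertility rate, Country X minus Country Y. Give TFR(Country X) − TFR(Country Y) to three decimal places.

-2.834

Country X:
  Sum of ASFRs = 0.0593 + 0.1533 + 0.1430 + 0.0906 + 0.0295 + 0.0041 + 0.0003 = 0.4801
  TFR = 5 × 0.4801 = 2.4005
Country Y:
  Sum of ASFRs = 0.0421 + 0.1572 + 0.2909 + 0.2785 + 0.2053 + 0.0620 + 0.0109 = 1.0469
  TFR = 5 × 1.0469 = 5.2345
Difference = 2.4005 − 5.2345 = -2.834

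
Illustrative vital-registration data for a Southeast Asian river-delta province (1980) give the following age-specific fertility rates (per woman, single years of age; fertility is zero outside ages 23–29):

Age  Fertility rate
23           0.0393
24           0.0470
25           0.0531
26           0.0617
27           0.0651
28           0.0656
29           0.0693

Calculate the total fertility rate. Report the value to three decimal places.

0.401

Sum of ASFRs = 0.0393 + 0.0470 + 0.0531 + 0.0617 + 0.0651 + 0.0656 + 0.0693 = 0.4011
TFR = 0.4011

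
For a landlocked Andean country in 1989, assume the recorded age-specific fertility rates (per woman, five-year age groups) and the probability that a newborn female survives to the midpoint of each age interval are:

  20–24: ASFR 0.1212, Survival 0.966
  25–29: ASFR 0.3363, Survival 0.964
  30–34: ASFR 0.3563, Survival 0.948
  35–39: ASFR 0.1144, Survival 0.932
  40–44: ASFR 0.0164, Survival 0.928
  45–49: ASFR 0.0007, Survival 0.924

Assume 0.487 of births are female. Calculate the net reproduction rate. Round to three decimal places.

Proportion female at birth = 0.487.
Survival-weighted fertility by age (5·fₓ·Sₓ):
  20–24: 5 × 0.1212 × 0.966 = 0.58540
  25–29: 5 × 0.3363 × 0.964 = 1.62097
  30–34: 5 × 0.3563 × 0.948 = 1.68886
  35–39: 5 × 0.1144 × 0.932 = 0.53310
  40–44: 5 × 0.0164 × 0.928 = 0.07610
  45–49: 5 × 0.0007 × 0.924 = 0.00323
Sum = 4.50766
NRR = 0.487 × 4.50766 = 2.19523
With NRR above 1 the population is above replacement fertility.

2.195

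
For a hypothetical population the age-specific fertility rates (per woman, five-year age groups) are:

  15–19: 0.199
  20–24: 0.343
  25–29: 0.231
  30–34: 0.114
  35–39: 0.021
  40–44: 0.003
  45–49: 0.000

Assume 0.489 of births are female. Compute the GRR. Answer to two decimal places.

2.23

Proportion female at birth = 0.489.
Sum of ASFRs = 0.199 + 0.343 + 0.231 + 0.114 + 0.021 + 0.003 + 0.000 = 0.911
TFR = 5 × 0.911 = 4.555
GRR = 0.489 × 4.555 = 2.22740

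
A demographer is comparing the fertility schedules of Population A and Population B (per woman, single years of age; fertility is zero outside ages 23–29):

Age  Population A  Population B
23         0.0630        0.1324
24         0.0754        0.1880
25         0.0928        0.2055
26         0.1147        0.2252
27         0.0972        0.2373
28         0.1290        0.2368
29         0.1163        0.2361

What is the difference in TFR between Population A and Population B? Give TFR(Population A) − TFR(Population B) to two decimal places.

Population A:
  Sum of ASFRs = 0.0630 + 0.0754 + 0.0928 + 0.1147 + 0.0972 + 0.1290 + 0.1163 = 0.6884
  TFR = 0.6884
Population B:
  Sum of ASFRs = 0.1324 + 0.1880 + 0.2055 + 0.2252 + 0.2373 + 0.2368 + 0.2361 = 1.4613
  TFR = 1.4613
Difference = 0.6884 − 1.4613 = -0.7729

-0.77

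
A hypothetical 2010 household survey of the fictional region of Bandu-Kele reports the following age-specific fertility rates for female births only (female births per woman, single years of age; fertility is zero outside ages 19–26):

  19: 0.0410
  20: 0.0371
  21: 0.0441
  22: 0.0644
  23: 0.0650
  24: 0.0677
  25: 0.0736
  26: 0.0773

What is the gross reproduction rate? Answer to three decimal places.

0.470

Sum of female ASFRs = 0.0410 + 0.0371 + 0.0441 + 0.0644 + 0.0650 + 0.0677 + 0.0736 + 0.0773 = 0.4702
GRR = 0.4702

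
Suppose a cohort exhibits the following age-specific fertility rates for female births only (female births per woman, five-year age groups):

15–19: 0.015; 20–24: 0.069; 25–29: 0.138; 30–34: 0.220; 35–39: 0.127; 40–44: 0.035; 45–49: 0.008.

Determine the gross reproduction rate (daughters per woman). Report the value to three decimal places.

3.060

Sum of female ASFRs = 0.015 + 0.069 + 0.138 + 0.220 + 0.127 + 0.035 + 0.008 = 0.612
GRR = 5 × 0.612 = 3.06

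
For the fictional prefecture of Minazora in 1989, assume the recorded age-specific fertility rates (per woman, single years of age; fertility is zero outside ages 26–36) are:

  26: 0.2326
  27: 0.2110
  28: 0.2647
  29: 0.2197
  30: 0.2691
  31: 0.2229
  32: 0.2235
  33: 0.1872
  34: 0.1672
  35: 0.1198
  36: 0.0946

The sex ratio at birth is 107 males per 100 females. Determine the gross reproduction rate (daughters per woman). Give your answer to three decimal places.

Proportion female at birth = 100 / (100 + 107) = 0.48309.
Sum of ASFRs = 0.2326 + 0.2110 + 0.2647 + 0.2197 + 0.2691 + 0.2229 + 0.2235 + 0.1872 + 0.1672 + 0.1198 + 0.0946 = 2.2123
TFR = 2.2123
GRR = 0.48309 × 2.2123 = 1.06874

1.069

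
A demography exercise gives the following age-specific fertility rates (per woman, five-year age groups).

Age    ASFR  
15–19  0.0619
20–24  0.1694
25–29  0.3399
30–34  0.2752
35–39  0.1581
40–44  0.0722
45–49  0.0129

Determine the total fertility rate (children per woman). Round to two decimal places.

Sum of ASFRs = 0.0619 + 0.1694 + 0.3399 + 0.2752 + 0.1581 + 0.0722 + 0.0129 = 1.0896
TFR = 5 × 1.0896 = 5.448

5.45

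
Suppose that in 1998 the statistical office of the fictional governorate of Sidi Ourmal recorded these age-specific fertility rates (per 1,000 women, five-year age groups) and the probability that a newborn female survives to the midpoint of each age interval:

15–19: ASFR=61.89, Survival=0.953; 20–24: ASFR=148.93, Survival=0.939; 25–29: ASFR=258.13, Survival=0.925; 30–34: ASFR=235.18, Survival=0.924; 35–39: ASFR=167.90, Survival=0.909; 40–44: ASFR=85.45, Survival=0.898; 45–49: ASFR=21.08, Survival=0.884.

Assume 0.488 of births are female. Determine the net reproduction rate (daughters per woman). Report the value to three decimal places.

Proportion female at birth = 0.488.
Survival-weighted fertility by age (5·fₓ·Sₓ):
  15–19: 5 × 61.89/1000 × 0.953 = 0.29491
  20–24: 5 × 148.93/1000 × 0.939 = 0.69923
  25–29: 5 × 258.13/1000 × 0.925 = 1.19385
  30–34: 5 × 235.18/1000 × 0.924 = 1.08653
  35–39: 5 × 167.90/1000 × 0.909 = 0.76311
  40–44: 5 × 85.45/1000 × 0.898 = 0.38367
  45–49: 5 × 21.08/1000 × 0.884 = 0.09317
Sum = 4.51447
NRR = 0.488 × 4.51447 = 2.20306

2.203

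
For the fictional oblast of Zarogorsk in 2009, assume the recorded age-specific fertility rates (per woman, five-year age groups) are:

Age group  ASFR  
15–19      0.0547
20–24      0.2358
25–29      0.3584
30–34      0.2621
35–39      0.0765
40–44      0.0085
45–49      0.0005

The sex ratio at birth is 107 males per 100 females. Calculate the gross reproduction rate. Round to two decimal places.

Proportion female at birth = 100 / (100 + 107) = 0.48309.
Sum of ASFRs = 0.0547 + 0.2358 + 0.3584 + 0.2621 + 0.0765 + 0.0085 + 0.0005 = 0.9965
TFR = 5 × 0.9965 = 4.9825
GRR = 0.48309 × 4.9825 = 2.40700

2.41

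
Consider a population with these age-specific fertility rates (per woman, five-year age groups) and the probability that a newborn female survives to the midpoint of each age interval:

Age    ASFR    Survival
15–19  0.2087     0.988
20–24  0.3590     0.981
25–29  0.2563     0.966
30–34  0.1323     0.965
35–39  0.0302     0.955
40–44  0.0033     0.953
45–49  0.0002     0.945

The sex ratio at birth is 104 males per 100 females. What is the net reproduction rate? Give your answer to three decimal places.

2.367

Proportion female at birth = 100 / (100 + 104) = 0.49020.
Per-age-group product (5 × ASFR × survival probability):
  15–19: 5 × 0.2087 × 0.988 = 1.03098
  20–24: 5 × 0.3590 × 0.981 = 1.76090
  25–29: 5 × 0.2563 × 0.966 = 1.23793
  30–34: 5 × 0.1323 × 0.965 = 0.63835
  35–39: 5 × 0.0302 × 0.955 = 0.14421
  40–44: 5 × 0.0033 × 0.953 = 0.01572
  45–49: 5 × 0.0002 × 0.945 = 0.00095
Sum = 4.82904
NRR = 0.49020 × 4.82904 = 2.36720
NRR > 1, so each generation more than replaces itself.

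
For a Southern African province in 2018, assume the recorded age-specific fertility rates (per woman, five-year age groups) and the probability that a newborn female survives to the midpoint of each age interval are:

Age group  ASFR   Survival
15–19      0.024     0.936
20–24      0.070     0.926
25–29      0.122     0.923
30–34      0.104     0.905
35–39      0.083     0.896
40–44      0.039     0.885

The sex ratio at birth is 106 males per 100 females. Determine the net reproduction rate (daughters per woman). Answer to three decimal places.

Proportion female at birth = 100 / (100 + 106) = 0.48544.
Each age group contributes 5 × ASFR × survival:
  15–19: 5 × 0.024 × 0.936 = 0.11232
  20–24: 5 × 0.070 × 0.926 = 0.32410
  25–29: 5 × 0.122 × 0.923 = 0.56303
  30–34: 5 × 0.104 × 0.905 = 0.47060
  35–39: 5 × 0.083 × 0.896 = 0.37184
  40–44: 5 × 0.039 × 0.885 = 0.17258
Sum = 2.01447
NRR = 0.48544 × 2.01447 = 0.97790
An NRR under 1 implies long-run decline under these rates.

0.978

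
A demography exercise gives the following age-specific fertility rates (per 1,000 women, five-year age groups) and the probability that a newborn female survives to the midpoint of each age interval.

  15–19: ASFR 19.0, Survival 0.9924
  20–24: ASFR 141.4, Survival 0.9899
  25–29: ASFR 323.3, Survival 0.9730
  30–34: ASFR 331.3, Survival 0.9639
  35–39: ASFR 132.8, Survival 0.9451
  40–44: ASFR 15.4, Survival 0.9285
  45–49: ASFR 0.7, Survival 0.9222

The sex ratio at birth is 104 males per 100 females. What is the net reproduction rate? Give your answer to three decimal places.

2.287

Proportion female at birth = 100 / (100 + 104) = 0.49020.
Each age group contributes 5 × ASFR × survival:
  15–19: 5 × 19.0/1000 × 0.9924 = 0.09428
  20–24: 5 × 141.4/1000 × 0.9899 = 0.69986
  25–29: 5 × 323.3/1000 × 0.9730 = 1.57285
  30–34: 5 × 331.3/1000 × 0.9639 = 1.59670
  35–39: 5 × 132.8/1000 × 0.9451 = 0.62755
  40–44: 5 × 15.4/1000 × 0.9285 = 0.07149
  45–49: 5 × 0.7/1000 × 0.9222 = 0.00323
Sum = 4.66596
NRR = 0.49020 × 4.66596 = 2.28725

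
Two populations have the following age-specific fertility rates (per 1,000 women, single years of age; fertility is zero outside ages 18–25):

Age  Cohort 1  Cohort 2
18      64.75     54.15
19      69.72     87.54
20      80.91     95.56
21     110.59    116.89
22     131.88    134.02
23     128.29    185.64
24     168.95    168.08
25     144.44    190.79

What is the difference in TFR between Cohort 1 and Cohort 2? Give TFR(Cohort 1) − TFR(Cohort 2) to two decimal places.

Cohort 1:
  Sum of ASFRs = 64.75 + 69.72 + 80.91 + 110.59 + 131.88 + 128.29 + 168.95 + 144.44 = 899.53
  TFR = 899.53 / 1000 = 0.89953
Cohort 2:
  Sum of ASFRs = 54.15 + 87.54 + 95.56 + 116.89 + 134.02 + 185.64 + 168.08 + 190.79 = 1032.67
  TFR = 1032.67 / 1000 = 1.03267
Difference = 0.89953 − 1.03267 = -0.13314

-0.13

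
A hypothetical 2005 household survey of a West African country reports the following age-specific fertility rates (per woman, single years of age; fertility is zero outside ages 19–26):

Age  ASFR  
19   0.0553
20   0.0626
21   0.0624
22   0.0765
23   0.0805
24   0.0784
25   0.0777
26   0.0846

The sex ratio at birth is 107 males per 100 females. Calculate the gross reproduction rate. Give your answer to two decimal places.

Proportion female at birth = 100 / (100 + 107) = 0.48309.
Sum of ASFRs = 0.0553 + 0.0626 + 0.0624 + 0.0765 + 0.0805 + 0.0784 + 0.0777 + 0.0846 = 0.5780
TFR = 0.578
GRR = 0.48309 × 0.578 = 0.27923

0.28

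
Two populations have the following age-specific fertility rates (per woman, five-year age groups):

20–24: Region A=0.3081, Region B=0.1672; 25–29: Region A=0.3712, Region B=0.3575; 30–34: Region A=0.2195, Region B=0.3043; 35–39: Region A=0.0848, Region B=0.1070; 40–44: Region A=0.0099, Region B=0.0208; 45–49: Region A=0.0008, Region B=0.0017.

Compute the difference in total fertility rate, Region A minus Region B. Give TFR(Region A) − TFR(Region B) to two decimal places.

Region A:
  Sum of ASFRs = 0.3081 + 0.3712 + 0.2195 + 0.0848 + 0.0099 + 0.0008 = 0.9943
  TFR = 5 × 0.9943 = 4.9715
Region B:
  Sum of ASFRs = 0.1672 + 0.3575 + 0.3043 + 0.1070 + 0.0208 + 0.0017 = 0.9585
  TFR = 5 × 0.9585 = 4.7925
Difference = 4.9715 − 4.7925 = 0.179

0.18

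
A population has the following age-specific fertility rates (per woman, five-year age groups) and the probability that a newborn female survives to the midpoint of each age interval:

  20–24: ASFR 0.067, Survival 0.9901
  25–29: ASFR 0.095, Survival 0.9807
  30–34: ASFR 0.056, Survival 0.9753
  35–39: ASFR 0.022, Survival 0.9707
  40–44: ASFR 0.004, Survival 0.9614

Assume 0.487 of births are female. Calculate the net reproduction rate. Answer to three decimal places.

0.583

Proportion female at birth = 0.487.
Each age group contributes 5 × ASFR × survival:
  20–24: 5 × 0.067 × 0.9901 = 0.33168
  25–29: 5 × 0.095 × 0.9807 = 0.46583
  30–34: 5 × 0.056 × 0.9753 = 0.27308
  35–39: 5 × 0.022 × 0.9707 = 0.10678
  40–44: 5 × 0.004 × 0.9614 = 0.01923
Sum = 1.19660
NRR = 0.487 × 1.19660 = 0.58274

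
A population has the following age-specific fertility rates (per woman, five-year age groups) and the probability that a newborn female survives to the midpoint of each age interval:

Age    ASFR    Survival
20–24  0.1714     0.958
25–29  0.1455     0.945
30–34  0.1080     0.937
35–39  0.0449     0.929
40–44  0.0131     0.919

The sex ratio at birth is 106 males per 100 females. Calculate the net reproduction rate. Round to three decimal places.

1.108

Proportion female at birth = 100 / (100 + 106) = 0.48544.
Survival-weighted fertility by age (5·fₓ·Sₓ):
  20–24: 5 × 0.1714 × 0.958 = 0.82101
  25–29: 5 × 0.1455 × 0.945 = 0.68749
  30–34: 5 × 0.1080 × 0.937 = 0.50598
  35–39: 5 × 0.0449 × 0.929 = 0.20856
  40–44: 5 × 0.0131 × 0.919 = 0.06019
Sum = 2.28323
NRR = 0.48544 × 2.28323 = 1.10837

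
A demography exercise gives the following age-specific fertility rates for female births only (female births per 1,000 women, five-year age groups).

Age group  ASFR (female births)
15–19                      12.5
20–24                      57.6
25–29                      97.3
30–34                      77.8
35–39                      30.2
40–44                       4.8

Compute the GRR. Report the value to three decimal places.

1.401

Sum of female ASFRs = 12.5 + 57.6 + 97.3 + 77.8 + 30.2 + 4.8 = 280.2
GRR = 5 × 280.2 / 1000 = 1.401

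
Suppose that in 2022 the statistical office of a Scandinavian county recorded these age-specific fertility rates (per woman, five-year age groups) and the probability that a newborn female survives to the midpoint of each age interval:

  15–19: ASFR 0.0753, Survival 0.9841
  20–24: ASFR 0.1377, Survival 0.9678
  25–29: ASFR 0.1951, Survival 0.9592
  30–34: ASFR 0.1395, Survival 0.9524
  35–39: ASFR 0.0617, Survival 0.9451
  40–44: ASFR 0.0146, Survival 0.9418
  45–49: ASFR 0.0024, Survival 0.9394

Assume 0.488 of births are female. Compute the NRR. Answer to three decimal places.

1.468

Proportion female at birth = 0.488.
Each age group contributes 5 × ASFR × survival:
  15–19: 5 × 0.0753 × 0.9841 = 0.37051
  20–24: 5 × 0.1377 × 0.9678 = 0.66633
  25–29: 5 × 0.1951 × 0.9592 = 0.93570
  30–34: 5 × 0.1395 × 0.9524 = 0.66430
  35–39: 5 × 0.0617 × 0.9451 = 0.29156
  40–44: 5 × 0.0146 × 0.9418 = 0.06875
  45–49: 5 × 0.0024 × 0.9394 = 0.01127
Sum = 3.00842
NRR = 0.488 × 3.00842 = 1.46811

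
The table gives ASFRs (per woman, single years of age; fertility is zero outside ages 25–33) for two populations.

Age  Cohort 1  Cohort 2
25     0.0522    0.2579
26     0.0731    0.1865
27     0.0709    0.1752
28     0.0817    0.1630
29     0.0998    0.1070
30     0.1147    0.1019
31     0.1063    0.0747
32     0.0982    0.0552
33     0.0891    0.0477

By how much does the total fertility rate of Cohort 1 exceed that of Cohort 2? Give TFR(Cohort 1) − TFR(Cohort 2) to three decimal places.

Cohort 1:
  Sum of ASFRs = 0.0522 + 0.0731 + 0.0709 + 0.0817 + 0.0998 + 0.1147 + 0.1063 + 0.0982 + 0.0891 = 0.7860
  TFR = 0.786
Cohort 2:
  Sum of ASFRs = 0.2579 + 0.1865 + 0.1752 + 0.1630 + 0.1070 + 0.1019 + 0.0747 + 0.0552 + 0.0477 = 1.1691
  TFR = 1.1691
Difference = 0.786 − 1.1691 = -0.3831

-0.383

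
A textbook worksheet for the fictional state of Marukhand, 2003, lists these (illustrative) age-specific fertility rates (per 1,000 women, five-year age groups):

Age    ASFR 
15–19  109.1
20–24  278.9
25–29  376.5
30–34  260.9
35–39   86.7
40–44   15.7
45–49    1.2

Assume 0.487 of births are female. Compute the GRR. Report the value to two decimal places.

Proportion female at birth = 0.487.
Sum of ASFRs = 109.1 + 278.9 + 376.5 + 260.9 + 86.7 + 15.7 + 1.2 = 1129.0
TFR = 5 × 1129.0 / 1000 = 5.645
GRR = 0.487 × 5.645 = 2.74912

2.75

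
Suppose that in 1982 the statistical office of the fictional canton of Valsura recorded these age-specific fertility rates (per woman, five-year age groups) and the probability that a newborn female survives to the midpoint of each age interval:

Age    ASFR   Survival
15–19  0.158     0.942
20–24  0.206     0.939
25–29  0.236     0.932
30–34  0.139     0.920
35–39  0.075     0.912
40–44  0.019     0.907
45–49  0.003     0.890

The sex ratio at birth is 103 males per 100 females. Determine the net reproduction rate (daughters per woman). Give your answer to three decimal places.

Proportion female at birth = 100 / (100 + 103) = 0.49261.
Survival-weighted fertility by age (5·fₓ·Sₓ):
  15–19: 5 × 0.158 × 0.942 = 0.74418
  20–24: 5 × 0.206 × 0.939 = 0.96717
  25–29: 5 × 0.236 × 0.932 = 1.09976
  30–34: 5 × 0.139 × 0.920 = 0.63940
  35–39: 5 × 0.075 × 0.912 = 0.34200
  40–44: 5 × 0.019 × 0.907 = 0.08617
  45–49: 5 × 0.003 × 0.890 = 0.01335
Sum = 3.89203
NRR = 0.49261 × 3.89203 = 1.91725

1.917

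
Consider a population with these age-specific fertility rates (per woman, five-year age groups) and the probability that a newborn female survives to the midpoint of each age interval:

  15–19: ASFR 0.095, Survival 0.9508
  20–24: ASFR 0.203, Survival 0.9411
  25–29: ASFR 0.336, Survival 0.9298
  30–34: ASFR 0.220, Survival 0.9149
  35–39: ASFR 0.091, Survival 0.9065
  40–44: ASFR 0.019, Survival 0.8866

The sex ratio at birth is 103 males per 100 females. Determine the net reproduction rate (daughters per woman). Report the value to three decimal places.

2.203

Proportion female at birth = 100 / (100 + 103) = 0.49261.
Each age group contributes 5 × ASFR × survival:
  15–19: 5 × 0.095 × 0.9508 = 0.45163
  20–24: 5 × 0.203 × 0.9411 = 0.95522
  25–29: 5 × 0.336 × 0.9298 = 1.56206
  30–34: 5 × 0.220 × 0.9149 = 1.00639
  35–39: 5 × 0.091 × 0.9065 = 0.41246
  40–44: 5 × 0.019 × 0.8866 = 0.08423
Sum = 4.47199
NRR = 0.49261 × 4.47199 = 2.20295
An NRR exceeding 1 indicates intrinsic growth under these rates.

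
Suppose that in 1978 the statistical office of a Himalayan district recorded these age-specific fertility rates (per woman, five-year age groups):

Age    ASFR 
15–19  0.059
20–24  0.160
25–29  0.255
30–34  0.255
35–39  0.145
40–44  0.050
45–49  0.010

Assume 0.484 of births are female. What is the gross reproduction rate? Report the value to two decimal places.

2.26

Proportion female at birth = 0.484.
Sum of ASFRs = 0.059 + 0.160 + 0.255 + 0.255 + 0.145 + 0.050 + 0.010 = 0.934
TFR = 5 × 0.934 = 4.67
GRR = 0.484 × 4.67 = 2.26028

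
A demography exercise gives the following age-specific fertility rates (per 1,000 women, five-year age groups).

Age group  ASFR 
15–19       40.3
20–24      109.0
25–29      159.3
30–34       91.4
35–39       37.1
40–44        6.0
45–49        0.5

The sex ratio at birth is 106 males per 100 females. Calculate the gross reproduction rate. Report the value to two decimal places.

1.08

Proportion female at birth = 100 / (100 + 106) = 0.48544.
Sum of ASFRs = 40.3 + 109.0 + 159.3 + 91.4 + 37.1 + 6.0 + 0.5 = 443.6
TFR = 5 × 443.6 / 1000 = 2.218
GRR = 0.48544 × 2.218 = 1.07671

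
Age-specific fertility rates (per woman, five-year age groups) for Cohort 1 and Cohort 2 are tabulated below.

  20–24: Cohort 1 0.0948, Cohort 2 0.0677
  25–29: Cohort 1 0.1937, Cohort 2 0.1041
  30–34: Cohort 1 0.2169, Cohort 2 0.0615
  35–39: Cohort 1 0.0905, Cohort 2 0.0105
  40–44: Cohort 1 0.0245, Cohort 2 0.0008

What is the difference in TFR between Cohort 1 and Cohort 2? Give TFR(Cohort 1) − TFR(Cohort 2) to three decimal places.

Cohort 1:
  Sum of ASFRs = 0.0948 + 0.1937 + 0.2169 + 0.0905 + 0.0245 = 0.6204
  TFR = 5 × 0.6204 = 3.102
Cohort 2:
  Sum of ASFRs = 0.0677 + 0.1041 + 0.0615 + 0.0105 + 0.0008 = 0.2446
  TFR = 5 × 0.2446 = 1.223
Difference = 3.102 − 1.223 = 1.879

1.879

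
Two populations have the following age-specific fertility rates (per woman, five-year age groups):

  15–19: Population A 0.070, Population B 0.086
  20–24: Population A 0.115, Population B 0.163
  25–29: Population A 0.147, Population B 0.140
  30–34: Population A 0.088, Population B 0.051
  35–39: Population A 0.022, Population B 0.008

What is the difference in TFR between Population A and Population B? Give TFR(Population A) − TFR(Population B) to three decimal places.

-0.030

Population A:
  Sum of ASFRs = 0.070 + 0.115 + 0.147 + 0.088 + 0.022 = 0.442
  TFR = 5 × 0.442 = 2.21
Population B:
  Sum of ASFRs = 0.086 + 0.163 + 0.140 + 0.051 + 0.008 = 0.448
  TFR = 5 × 0.448 = 2.24
Difference = 2.21 − 2.24 = -0.03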